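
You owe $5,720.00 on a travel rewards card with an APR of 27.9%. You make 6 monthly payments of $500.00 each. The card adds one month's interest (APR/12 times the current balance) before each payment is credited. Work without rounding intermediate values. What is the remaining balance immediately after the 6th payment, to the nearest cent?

Monthly rate r = 27.9%/12 = 2.325% = 0.02325.
Each month: B ← B·(1+r) − $500.00.
Month 1: interest $132.99; balance after payment $5,352.99.
Month 2: interest $124.46; balance after payment $4,977.45.
Month 3: interest $115.73; balance after payment $4,593.17.
Month 4: interest $106.79; balance after payment $4,199.96.
Month 5: interest $97.65; balance after payment $3,797.61.
Month 6: interest $88.29; balance after payment $3,385.91.

$3,385.91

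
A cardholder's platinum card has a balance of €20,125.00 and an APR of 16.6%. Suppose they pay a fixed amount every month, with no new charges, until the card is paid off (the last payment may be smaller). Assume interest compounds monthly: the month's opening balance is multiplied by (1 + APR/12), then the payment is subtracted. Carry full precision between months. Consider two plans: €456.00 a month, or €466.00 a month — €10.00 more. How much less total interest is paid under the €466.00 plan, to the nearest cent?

€436.01

Monthly rate r = 16.6%/12 = 1.38333% = 0.0138333.
At €456.00/mo: n = ⌈−ln(1 − rB₀/P)/ln(1+r)⌉ = 69 payments (last €290.01); total interest = total paid − €20,125.00 = €11,173.01.
At €466.00/mo: 67 payments (last €106.00); total interest €10,737.00.
Interest saved = €11,173.01 − €10,737.00 = €436.01.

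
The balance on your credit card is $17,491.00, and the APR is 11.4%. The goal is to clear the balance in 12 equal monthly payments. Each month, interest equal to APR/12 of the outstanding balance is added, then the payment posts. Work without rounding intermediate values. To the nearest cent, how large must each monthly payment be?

Monthly rate r = 11.4%/12 = 0.95% = 0.0095.
Level-payment amortization: P = B₀·r / (1 − (1+r)^(−n)) = 17491.00·0.0095 / (1 − 1.0095^(−12)).
Denominator 1 − (1+r)^(−12) = 0.107261796.
P = 166.165 / 0.107261796 ≈ 1549.15.

$1,549.15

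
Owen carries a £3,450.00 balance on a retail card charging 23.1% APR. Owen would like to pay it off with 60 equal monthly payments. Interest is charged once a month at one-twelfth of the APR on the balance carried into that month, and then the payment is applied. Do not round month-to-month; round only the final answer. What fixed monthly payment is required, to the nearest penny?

£97.46

Monthly rate r = 23.1%/12 = 1.925% = 0.01925.
Level-payment amortization: P = B₀·r / (1 − (1+r)^(−n)) = 3450.00·0.01925 / (1 − 1.01925^(−60)).
Denominator 1 − (1+r)^(−60) = 0.681465269.
P = 66.4125 / 0.681465269 ≈ 97.46.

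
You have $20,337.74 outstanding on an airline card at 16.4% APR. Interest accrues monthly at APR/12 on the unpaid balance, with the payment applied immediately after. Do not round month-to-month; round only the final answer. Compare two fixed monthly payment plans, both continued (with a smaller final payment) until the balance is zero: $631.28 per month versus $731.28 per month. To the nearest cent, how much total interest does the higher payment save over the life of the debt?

$1,228.78

Monthly rate r = 16.4%/12 = 1.36667% = 0.0136667.
At $631.28/mo: n = ⌈−ln(1 − rB₀/P)/ln(1+r)⌉ = 43 payments (last $476.62); total interest = total paid − $20,337.74 = $6,652.64.
At $731.28/mo: 36 payments (last $166.80); total interest $5,423.86.
Interest saved = $6,652.64 − $5,423.86 = $1,228.78.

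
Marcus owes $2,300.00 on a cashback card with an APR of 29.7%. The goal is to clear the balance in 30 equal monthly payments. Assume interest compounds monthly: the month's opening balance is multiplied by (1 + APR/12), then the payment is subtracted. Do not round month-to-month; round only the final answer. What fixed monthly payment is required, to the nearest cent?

$109.52

Monthly rate r = 29.7%/12 = 2.475% = 0.02475.
Level-payment amortization: P = B₀·r / (1 − (1+r)^(−n)) = 2300.00·0.02475 / (1 − 1.02475^(−30)).
Denominator 1 − (1+r)^(−30) = 0.519755732.
P = 56.925 / 0.519755732 ≈ 109.52.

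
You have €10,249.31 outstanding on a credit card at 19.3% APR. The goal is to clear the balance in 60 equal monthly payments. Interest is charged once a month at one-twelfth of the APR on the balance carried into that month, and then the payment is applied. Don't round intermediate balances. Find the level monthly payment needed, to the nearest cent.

Monthly rate r = 19.3%/12 = 1.60833% = 0.0160833.
Level-payment amortization: P = B₀·r / (1 − (1+r)^(−n)) = 10249.31·0.0160833 / (1 − 1.01608^(−60)).
Denominator 1 − (1+r)^(−60) = 0.616080356.
P = 164.843 / 0.616080356 ≈ 267.57.

€267.57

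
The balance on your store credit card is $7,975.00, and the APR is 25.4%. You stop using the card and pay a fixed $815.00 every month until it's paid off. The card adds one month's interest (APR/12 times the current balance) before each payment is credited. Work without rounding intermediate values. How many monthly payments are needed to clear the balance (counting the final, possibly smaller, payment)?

12 months

Monthly rate r = 25.4%/12 = 2.11667% = 0.0211667.
Recurrence: B ← B·(1+r) − $815.00.
Month 1: interest $168.80; balance after payment $7,328.80.
Month 2: interest $155.13; balance after payment $6,668.93.
Closed form: n = −ln(1 − rB₀/P)/ln(1+r) = −ln(0.79288)/ln(1.02117) ≈ 11.080, so the balance reaches zero during payment 12.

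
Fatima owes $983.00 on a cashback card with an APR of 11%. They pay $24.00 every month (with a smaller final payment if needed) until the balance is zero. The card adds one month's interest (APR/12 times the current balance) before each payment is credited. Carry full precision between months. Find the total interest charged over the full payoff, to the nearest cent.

$255.11

Monthly rate r = 11%/12 = 0.916667% = 0.00916667.
Payoff takes n = ⌈−ln(1 − rB₀/P)/ln(1+r)⌉ = ⌈51.587⌉ = 52 payments; the last is $14.11.
Total paid = 51·$24.00 + $14.11 = $1,238.11.
Total interest = total paid − principal = $1,238.11 − $983.00 = $255.11.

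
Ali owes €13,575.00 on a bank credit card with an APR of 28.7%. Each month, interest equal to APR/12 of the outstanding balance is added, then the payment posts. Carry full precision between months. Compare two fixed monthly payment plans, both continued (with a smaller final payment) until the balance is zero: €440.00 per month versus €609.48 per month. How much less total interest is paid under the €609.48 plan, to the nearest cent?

€5,308.50

Monthly rate r = 28.7%/12 = 2.39167% = 0.0239167.
At €440.00/mo: n = ⌈−ln(1 − rB₀/P)/ln(1+r)⌉ = 57 payments (last €287.84); total interest = total paid − €13,575.00 = €11,352.84.
At €609.48/mo: 33 payments (last €115.98); total interest €6,044.34.
Interest saved = €11,352.84 − €6,044.34 = €5,308.50.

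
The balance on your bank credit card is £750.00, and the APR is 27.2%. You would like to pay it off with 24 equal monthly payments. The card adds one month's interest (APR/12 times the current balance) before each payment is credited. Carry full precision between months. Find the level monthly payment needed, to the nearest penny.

£40.86

Monthly rate r = 27.2%/12 = 2.26667% = 0.0226667.
Level-payment amortization: P = B₀·r / (1 − (1+r)^(−n)) = 750.00·0.0226667 / (1 − 1.02267^(−24)).
Denominator 1 − (1+r)^(−24) = 0.416042035.
P = 17 / 0.416042035 ≈ 40.86.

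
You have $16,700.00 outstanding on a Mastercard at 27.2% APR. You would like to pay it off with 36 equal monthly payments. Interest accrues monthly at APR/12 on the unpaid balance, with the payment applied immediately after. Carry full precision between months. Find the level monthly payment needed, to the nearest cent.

$683.57

Monthly rate r = 27.2%/12 = 2.26667% = 0.0226667.
Level-payment amortization: P = B₀·r / (1 − (1+r)^(−n)) = 16700.00·0.0226667 / (1 − 1.02267^(−36)).
Denominator 1 − (1+r)^(−36) = 0.55375601.
P = 378.533 / 0.55375601 ≈ 683.57.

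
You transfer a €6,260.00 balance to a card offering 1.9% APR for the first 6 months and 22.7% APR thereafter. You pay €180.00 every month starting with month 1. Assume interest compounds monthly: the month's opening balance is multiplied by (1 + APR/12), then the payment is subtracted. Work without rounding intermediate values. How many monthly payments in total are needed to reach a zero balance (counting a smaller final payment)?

Promo months 1–6 at r₀ = 1.9%/12 = 0.00158333; months 7+ at r₁ = 22.7%/12 = 0.0189167.
After month 6: iterate B ← B·(1+r₀) − €180.00 for 6 months → €5,235.42.
Then at r₁ with €180.00/mo: n₂ = −ln(1 − r₁·B/P)/ln(1+r₁) ≈ 42.63 → 43 more payments.

49 payments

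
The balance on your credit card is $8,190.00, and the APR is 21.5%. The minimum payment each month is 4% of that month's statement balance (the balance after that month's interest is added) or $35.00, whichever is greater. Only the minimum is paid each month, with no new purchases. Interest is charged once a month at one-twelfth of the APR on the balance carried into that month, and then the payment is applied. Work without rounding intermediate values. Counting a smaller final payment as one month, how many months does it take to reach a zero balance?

Monthly rate r = 21.5%/12 = 1.79167% = 0.0179167.
While 4% of the post-interest balance exceeds $35.00, each month B ← (B·(1+r))·(1 − 0.04), i.e. B shrinks by the factor (1+r)·0.96 = 0.9772.
This holds for months 1–98. Entering month 99 the balance is $854.40; 4% of the post-interest balance is now below $35.00, so the flat $35.00 minimum applies from here.
From month 99 a fixed $35.00 at rate r clears $854.40 in 33 more payments. Total: 98 + 33 = 131 months.

131 months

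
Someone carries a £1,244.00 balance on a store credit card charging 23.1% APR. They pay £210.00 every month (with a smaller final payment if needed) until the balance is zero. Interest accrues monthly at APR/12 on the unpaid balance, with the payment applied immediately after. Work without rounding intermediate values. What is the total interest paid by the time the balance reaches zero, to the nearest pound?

Monthly rate r = 23.1%/12 = 1.925% = 0.01925.
Payoff takes n = ⌈−ln(1 − rB₀/P)/ln(1+r)⌉ = ⌈6.350⌉ = 7 payments; the last is £73.96.
Total paid = 6·£210.00 + £73.96 = £1,333.96.
Total interest = total paid − principal = £1,333.96 − £1,244.00 = £89.96.

£90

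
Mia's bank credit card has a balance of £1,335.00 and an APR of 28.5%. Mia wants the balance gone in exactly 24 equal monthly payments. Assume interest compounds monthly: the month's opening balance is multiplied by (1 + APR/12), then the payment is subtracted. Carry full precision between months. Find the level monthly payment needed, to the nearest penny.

Monthly rate r = 28.5%/12 = 2.375% = 0.02375.
Level-payment amortization: P = B₀·r / (1 − (1+r)^(−n)) = 1335.00·0.02375 / (1 − 1.02375^(−24)).
Denominator 1 − (1+r)^(−24) = 0.430693627.
P = 31.7063 / 0.430693627 ≈ 73.62.

£73.62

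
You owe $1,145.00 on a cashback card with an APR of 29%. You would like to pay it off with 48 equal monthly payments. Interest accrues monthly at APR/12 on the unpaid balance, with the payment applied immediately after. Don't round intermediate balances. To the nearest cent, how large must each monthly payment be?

$40.56

Monthly rate r = 29%/12 = 2.41667% = 0.0241667.
Level-payment amortization: P = B₀·r / (1 − (1+r)^(−n)) = 1145.00·0.0241667 / (1 − 1.02417^(−48)).
Denominator 1 − (1+r)^(−48) = 0.682159356.
P = 27.6708 / 0.682159356 ≈ 40.56.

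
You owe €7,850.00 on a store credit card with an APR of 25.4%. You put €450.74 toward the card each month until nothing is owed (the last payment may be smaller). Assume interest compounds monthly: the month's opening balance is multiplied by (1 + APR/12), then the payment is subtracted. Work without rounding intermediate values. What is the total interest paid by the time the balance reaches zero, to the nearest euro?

€2,046

Monthly rate r = 25.4%/12 = 2.11667% = 0.0211667.
Payoff takes n = ⌈−ln(1 − rB₀/P)/ln(1+r)⌉ = ⌈21.955⌉ = 22 payments; the last is €430.79.
Total paid = 21·€450.74 + €430.79 = €9,896.33.
Total interest = total paid − principal = €9,896.33 − €7,850.00 = €2,046.33.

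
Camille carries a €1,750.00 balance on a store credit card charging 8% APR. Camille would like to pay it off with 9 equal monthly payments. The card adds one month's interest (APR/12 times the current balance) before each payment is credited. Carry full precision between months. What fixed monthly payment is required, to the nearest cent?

Monthly rate r = 8%/12 = 0.666667% = 0.00666667.
Level-payment amortization: P = B₀·r / (1 − (1+r)^(−n)) = 1750.00·0.00666667 / (1 − 1.00667^(−9)).
Denominator 1 − (1+r)^(−9) = 0.0580479278.
P = 11.6667 / 0.0580479278 ≈ 200.98.

€200.98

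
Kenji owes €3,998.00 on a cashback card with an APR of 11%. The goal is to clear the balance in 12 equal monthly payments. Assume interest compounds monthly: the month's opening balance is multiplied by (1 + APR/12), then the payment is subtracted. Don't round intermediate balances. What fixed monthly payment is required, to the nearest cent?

€353.35

Monthly rate r = 11%/12 = 0.916667% = 0.00916667.
Level-payment amortization: P = B₀·r / (1 − (1+r)^(−n)) = 3998.00·0.00916667 / (1 − 1.00917^(−12)).
Denominator 1 − (1+r)^(−12) = 0.103716844.
P = 36.6483 / 0.103716844 ≈ 353.35.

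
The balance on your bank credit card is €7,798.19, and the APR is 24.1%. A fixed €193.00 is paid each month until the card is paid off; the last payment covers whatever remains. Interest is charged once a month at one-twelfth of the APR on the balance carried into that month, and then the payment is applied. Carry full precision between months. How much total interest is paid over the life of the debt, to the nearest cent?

Monthly rate r = 24.1%/12 = 2.00833% = 0.0200833.
Payoff takes n = ⌈−ln(1 − rB₀/P)/ln(1+r)⌉ = ⌈83.910⌉ = 84 payments; the last is €175.81.
Total paid = 83·€193.00 + €175.81 = €16,194.81.
Total interest = total paid − principal = €16,194.81 − €7,798.19 = €8,396.62.

€8,396.62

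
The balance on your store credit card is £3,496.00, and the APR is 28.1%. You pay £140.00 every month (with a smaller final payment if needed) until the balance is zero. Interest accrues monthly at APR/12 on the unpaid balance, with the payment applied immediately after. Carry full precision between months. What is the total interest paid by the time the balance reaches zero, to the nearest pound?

Monthly rate r = 28.1%/12 = 2.34167% = 0.0234167.
Payoff takes n = ⌈−ln(1 − rB₀/P)/ln(1+r)⌉ = ⌈37.970⌉ = 38 payments; the last is £135.78.
Total paid = 37·£140.00 + £135.78 = £5,315.78.
Total interest = total paid − principal = £5,315.78 − £3,496.00 = £1,819.78.

£1,820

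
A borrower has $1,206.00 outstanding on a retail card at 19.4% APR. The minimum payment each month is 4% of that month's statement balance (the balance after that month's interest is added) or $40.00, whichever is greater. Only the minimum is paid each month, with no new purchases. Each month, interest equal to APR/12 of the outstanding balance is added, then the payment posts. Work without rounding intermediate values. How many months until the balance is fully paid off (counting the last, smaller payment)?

40 months

Monthly rate r = 19.4%/12 = 1.61667% = 0.0161667.
While 4% of the post-interest balance exceeds $40.00, each month B ← (B·(1+r))·(1 − 0.04), i.e. B shrinks by the factor (1+r)·0.96 = 0.97552.
This holds for months 1–9. Entering month 10 the balance is $964.88; 4% of the post-interest balance is now below $40.00, so the flat $40.00 minimum applies from here.
From month 10 a fixed $40.00 at rate r clears $964.88 in 31 more payments. Total: 9 + 31 = 40 months.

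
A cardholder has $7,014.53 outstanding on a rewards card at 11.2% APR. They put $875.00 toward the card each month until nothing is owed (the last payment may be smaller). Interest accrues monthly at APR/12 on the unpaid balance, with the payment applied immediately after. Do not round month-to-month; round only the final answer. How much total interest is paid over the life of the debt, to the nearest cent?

$311.21

Monthly rate r = 11.2%/12 = 0.933333% = 0.00933333.
Payoff takes n = ⌈−ln(1 − rB₀/P)/ln(1+r)⌉ = ⌈8.371⌉ = 9 payments; the last is $325.74.
Total paid = 8·$875.00 + $325.74 = $7,325.74.
Total interest = total paid − principal = $7,325.74 − $7,014.53 = $311.21.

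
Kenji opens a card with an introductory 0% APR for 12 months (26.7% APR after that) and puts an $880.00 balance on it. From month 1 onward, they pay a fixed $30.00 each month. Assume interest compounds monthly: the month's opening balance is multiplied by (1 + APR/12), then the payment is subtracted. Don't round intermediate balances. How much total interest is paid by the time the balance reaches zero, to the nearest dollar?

$144

Promo months 1–12 at r₀ = 0%/12 = 0; months 13+ at r₁ = 26.7%/12 = 0.02225.
After month 12 (no interest yet): B = $880.00 − 12·$30.00 = $520.00.
Then at r₁ with $30.00/mo: n₂ = −ln(1 − r₁·B/P)/ln(1+r₁) ≈ 22.14 → 23 more payments.
Total paid = 34·$30.00 + $4.24 = $1,024.24; interest = $1,024.24 − $880.00 = $144.24.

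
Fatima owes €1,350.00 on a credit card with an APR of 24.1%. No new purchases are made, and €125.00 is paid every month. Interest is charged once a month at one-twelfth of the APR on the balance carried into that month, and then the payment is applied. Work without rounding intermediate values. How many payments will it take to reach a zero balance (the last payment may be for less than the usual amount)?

13 months

Monthly rate r = 24.1%/12 = 2.00833% = 0.0200833.
Recurrence: B ← B·(1+r) − €125.00.
Month 1: interest €27.11; balance after payment €1,252.11.
Month 2: interest €25.15; balance after payment €1,152.26.
Closed form: n = −ln(1 − rB₀/P)/ln(1+r) = −ln(0.7831)/ln(1.02008) ≈ 12.296, so the balance reaches zero during payment 13.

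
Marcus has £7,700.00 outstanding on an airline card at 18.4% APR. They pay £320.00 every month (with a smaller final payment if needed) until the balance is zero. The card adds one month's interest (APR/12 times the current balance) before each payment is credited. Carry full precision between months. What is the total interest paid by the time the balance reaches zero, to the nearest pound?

Monthly rate r = 18.4%/12 = 1.53333% = 0.0153333.
Payoff takes n = ⌈−ln(1 − rB₀/P)/ln(1+r)⌉ = ⌈30.255⌉ = 31 payments; the last is £81.94.
Total paid = 30·£320.00 + £81.94 = £9,681.94.
Total interest = total paid − principal = £9,681.94 − £7,700.00 = £1,981.94.

£1,982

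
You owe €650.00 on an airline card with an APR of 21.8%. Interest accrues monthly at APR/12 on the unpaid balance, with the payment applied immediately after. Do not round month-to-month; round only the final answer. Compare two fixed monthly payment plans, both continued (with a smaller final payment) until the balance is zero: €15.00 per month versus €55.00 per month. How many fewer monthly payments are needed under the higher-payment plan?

Monthly rate r = 21.8%/12 = 1.81667% = 0.0181667.
At €15.00/mo: n = ⌈−ln(1 − rB₀/P)/ln(1+r)⌉ = 86 payments (last €14.34); total interest = total paid − €650.00 = €639.34.
At €55.00/mo: 14 payments (last €23.46); total interest €88.46.
Payments saved = 86 − 14 = 72.

72 fewer payments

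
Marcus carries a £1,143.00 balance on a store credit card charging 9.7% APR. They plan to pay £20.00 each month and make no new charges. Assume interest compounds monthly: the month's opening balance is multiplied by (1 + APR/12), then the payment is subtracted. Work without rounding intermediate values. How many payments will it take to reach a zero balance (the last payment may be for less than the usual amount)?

Monthly rate r = 9.7%/12 = 0.808333% = 0.00808333.
Recurrence: B ← B·(1+r) − £20.00.
Month 1: interest £9.24; balance after payment £1,132.24.
Month 2: interest £9.15; balance after payment £1,121.39.
Closed form: n = −ln(1 − rB₀/P)/ln(1+r) = −ln(0.53804)/ln(1.00808) ≈ 76.989, so the balance reaches zero during payment 77.

77 payments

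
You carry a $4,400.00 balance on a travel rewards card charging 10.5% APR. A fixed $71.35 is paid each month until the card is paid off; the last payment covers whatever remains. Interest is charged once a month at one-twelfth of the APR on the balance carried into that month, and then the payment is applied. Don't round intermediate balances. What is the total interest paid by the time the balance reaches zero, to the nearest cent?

Monthly rate r = 10.5%/12 = 0.875% = 0.00875.
Payoff takes n = ⌈−ln(1 − rB₀/P)/ln(1+r)⌉ = ⌈89.032⌉ = 90 payments; the last is $2.33.
Total paid = 89·$71.35 + $2.33 = $6,352.48.
Total interest = total paid − principal = $6,352.48 − $4,400.00 = $1,952.48.

$1,952.48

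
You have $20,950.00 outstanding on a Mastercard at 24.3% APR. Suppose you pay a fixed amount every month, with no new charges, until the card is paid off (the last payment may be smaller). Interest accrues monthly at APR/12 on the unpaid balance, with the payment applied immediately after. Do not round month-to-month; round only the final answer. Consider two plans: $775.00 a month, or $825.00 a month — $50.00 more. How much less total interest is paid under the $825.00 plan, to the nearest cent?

$935.69

Monthly rate r = 24.3%/12 = 2.025% = 0.02025.
At $775.00/mo: n = ⌈−ln(1 − rB₀/P)/ln(1+r)⌉ = 40 payments (last $423.05); total interest = total paid − $20,950.00 = $9,698.05.
At $825.00/mo: 37 payments (last $12.36); total interest $8,762.36.
Interest saved = $9,698.05 − $8,762.36 = $935.69.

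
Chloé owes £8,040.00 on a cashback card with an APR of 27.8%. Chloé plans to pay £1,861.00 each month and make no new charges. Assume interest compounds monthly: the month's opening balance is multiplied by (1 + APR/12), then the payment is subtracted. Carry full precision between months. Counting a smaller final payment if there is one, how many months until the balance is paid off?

Monthly rate r = 27.8%/12 = 2.31667% = 0.0231667.
Recurrence: B ← B·(1+r) − £1,861.00.
Month 1: interest £186.26; balance after payment £6,365.26.
Month 2: interest £147.46; balance after payment £4,651.72.
Month 3: interest £107.76; balance after payment £2,898.49.
Month 4: interest £67.15; balance after payment £1,104.64.
Month 5: interest £25.59; balance after payment £0.00.

5 months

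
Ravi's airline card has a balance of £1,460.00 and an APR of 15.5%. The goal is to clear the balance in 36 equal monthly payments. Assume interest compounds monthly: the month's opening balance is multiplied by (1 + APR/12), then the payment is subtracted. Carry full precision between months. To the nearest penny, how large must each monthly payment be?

Monthly rate r = 15.5%/12 = 1.29167% = 0.0129167.
Level-payment amortization: P = B₀·r / (1 − (1+r)^(−n)) = 1460.00·0.0129167 / (1 − 1.01292^(−36)).
Denominator 1 − (1+r)^(−36) = 0.369991827.
P = 18.8583 / 0.369991827 ≈ 50.97.

£50.97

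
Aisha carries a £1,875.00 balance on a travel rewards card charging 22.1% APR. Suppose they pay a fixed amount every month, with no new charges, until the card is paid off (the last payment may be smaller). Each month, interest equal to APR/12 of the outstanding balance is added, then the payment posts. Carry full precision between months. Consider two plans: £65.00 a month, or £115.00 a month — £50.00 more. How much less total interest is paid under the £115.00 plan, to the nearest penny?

Monthly rate r = 22.1%/12 = 1.84167% = 0.0184167.
At £65.00/mo: n = ⌈−ln(1 − rB₀/P)/ln(1+r)⌉ = 42 payments (last £33.88); total interest = total paid − £1,875.00 = £823.88.
At £115.00/mo: 20 payments (last £65.35); total interest £375.35.
Interest saved = £823.88 − £375.35 = £448.53.

£448.53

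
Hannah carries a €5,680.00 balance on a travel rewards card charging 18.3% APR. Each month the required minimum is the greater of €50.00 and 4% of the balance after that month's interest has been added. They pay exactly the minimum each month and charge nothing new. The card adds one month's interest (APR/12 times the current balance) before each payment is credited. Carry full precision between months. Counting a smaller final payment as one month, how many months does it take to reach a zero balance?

91 months

Monthly rate r = 18.3%/12 = 1.525% = 0.01525.
While 4% of the post-interest balance exceeds €50.00, each month B ← (B·(1+r))·(1 − 0.04), i.e. B shrinks by the factor (1+r)·0.96 = 0.97464.
This holds for months 1–60. Entering month 61 the balance is €1,216.19; 4% of the post-interest balance is now below €50.00, so the flat €50.00 minimum applies from here.
From month 61 a fixed €50.00 at rate r clears €1,216.19 in 31 more payments. Total: 60 + 31 = 91 months.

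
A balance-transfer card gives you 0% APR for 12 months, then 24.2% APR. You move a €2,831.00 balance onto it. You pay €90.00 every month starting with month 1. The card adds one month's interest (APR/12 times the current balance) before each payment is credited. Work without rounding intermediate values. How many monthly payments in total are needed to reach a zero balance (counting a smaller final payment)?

37 payments

Promo months 1–12 at r₀ = 0%/12 = 0; months 13+ at r₁ = 24.2%/12 = 0.0201667.
After month 12 (no interest yet): B = €2,831.00 − 12·€90.00 = €1,751.00.
Then at r₁ with €90.00/mo: n₂ = −ln(1 − r₁·B/P)/ln(1+r₁) ≈ 24.95 → 25 more payments.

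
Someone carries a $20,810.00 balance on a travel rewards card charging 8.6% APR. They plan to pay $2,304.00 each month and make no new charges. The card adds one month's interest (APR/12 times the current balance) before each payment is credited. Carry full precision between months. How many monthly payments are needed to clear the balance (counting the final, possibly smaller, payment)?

Monthly rate r = 8.6%/12 = 0.716667% = 0.00716667.
Recurrence: B ← B·(1+r) − $2,304.00.
Month 1: interest $149.14; balance after payment $18,655.14.
Month 2: interest $133.70; balance after payment $16,484.83.
Closed form: n = −ln(1 − rB₀/P)/ln(1+r) = −ln(0.93527)/ln(1.00717) ≈ 9.371, so the balance reaches zero during payment 10.

10 payments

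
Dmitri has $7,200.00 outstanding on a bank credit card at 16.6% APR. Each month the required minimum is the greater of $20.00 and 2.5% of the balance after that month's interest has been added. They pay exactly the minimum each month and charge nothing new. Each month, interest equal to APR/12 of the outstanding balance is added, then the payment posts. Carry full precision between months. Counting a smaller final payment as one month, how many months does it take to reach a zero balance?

249 months

Monthly rate r = 16.6%/12 = 1.38333% = 0.0138333.
While 2.5% of the post-interest balance exceeds $20.00, each month B ← (B·(1+r))·(1 − 0.025), i.e. B shrinks by the factor (1+r)·0.975 = 0.98849.
This holds for months 1–191. Entering month 192 the balance is $788.55; 2.5% of the post-interest balance is now below $20.00, so the flat $20.00 minimum applies from here.
From month 192 a fixed $20.00 at rate r clears $788.55 in 58 more payments. Total: 191 + 58 = 249 months.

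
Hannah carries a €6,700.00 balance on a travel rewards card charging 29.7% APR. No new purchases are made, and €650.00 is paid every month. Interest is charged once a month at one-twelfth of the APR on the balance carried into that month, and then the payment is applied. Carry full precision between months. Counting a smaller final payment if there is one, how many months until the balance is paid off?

13 months

Monthly rate r = 29.7%/12 = 2.475% = 0.02475.
Recurrence: B ← B·(1+r) − €650.00.
Month 1: interest €165.82; balance after payment €6,215.82.
Month 2: interest €153.84; balance after payment €5,719.67.
Closed form: n = −ln(1 − rB₀/P)/ln(1+r) = −ln(0.74488)/ln(1.02475) ≈ 12.047, so the balance reaches zero during payment 13.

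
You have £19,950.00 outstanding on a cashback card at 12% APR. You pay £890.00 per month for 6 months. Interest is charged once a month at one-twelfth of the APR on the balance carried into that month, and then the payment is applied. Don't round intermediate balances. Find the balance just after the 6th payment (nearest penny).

Monthly rate r = 12%/12 = 1% = 0.01.
Each month: B ← B·(1+r) − £890.00.
Month 1: interest £199.50; balance after payment £19,259.50.
Month 2: interest £192.59; balance after payment £18,562.10.
Month 3: interest £185.62; balance after payment £17,857.72.
Month 4: interest £178.58; balance after payment £17,146.29.
Month 5: interest £171.46; balance after payment £16,427.76.
Month 6: interest £164.28; balance after payment £15,702.03.

£15,702.03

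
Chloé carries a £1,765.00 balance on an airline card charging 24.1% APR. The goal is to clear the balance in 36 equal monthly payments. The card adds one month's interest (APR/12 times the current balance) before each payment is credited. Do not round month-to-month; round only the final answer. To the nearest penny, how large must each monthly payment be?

£69.34

Monthly rate r = 24.1%/12 = 2.00833% = 0.0200833.
Level-payment amortization: P = B₀·r / (1 − (1+r)^(−n)) = 1765.00·0.0200833 / (1 − 1.02008^(−36)).
Denominator 1 − (1+r)^(−36) = 0.511216505.
P = 35.4471 / 0.511216505 ≈ 69.34.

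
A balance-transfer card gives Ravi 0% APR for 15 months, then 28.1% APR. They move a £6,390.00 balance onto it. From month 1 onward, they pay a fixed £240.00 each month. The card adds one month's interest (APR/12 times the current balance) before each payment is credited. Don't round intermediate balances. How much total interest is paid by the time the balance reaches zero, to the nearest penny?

Promo months 1–15 at r₀ = 0%/12 = 0; months 16+ at r₁ = 28.1%/12 = 0.0234167.
After month 15 (no interest yet): B = £6,390.00 − 15·£240.00 = £2,790.00.
Then at r₁ with £240.00/mo: n₂ = −ln(1 − r₁·B/P)/ln(1+r₁) ≈ 13.73 → 14 more payments.
Total paid = 28·£240.00 + £175.24 = £6,895.24; interest = £6,895.24 − £6,390.00 = £505.24.

£505.24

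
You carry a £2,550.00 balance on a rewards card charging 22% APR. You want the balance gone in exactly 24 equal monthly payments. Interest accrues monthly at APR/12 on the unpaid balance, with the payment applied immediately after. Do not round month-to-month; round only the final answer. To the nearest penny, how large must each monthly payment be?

£132.29

Monthly rate r = 22%/12 = 1.83333% = 0.0183333.
Level-payment amortization: P = B₀·r / (1 − (1+r)^(−n)) = 2550.00·0.0183333 / (1 − 1.01833^(−24)).
Denominator 1 − (1+r)^(−24) = 0.353392164.
P = 46.75 / 0.353392164 ≈ 132.29.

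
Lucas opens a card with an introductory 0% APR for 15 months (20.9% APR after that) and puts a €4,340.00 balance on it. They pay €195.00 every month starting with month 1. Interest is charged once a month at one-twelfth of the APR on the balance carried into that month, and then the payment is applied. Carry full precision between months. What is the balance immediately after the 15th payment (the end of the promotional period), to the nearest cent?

Promo months 1–15 at r₀ = 0%/12 = 0; months 16+ at r₁ = 20.9%/12 = 0.0174167.
After month 15 (no interest yet): B = €4,340.00 − 15·€195.00 = €1,415.00.

€1,415.00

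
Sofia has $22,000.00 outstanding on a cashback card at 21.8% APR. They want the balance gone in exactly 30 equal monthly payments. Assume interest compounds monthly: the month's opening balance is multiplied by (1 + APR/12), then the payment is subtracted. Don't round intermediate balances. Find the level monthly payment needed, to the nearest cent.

Monthly rate r = 21.8%/12 = 1.81667% = 0.0181667.
Level-payment amortization: P = B₀·r / (1 − (1+r)^(−n)) = 22000.00·0.0181667 / (1 − 1.01817^(−30)).
Denominator 1 − (1+r)^(−30) = 0.417315108.
P = 399.667 / 0.417315108 ≈ 957.71.

$957.71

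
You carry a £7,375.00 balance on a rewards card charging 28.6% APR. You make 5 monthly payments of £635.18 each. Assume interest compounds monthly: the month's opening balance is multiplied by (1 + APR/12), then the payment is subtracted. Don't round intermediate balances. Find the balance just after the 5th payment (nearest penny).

Monthly rate r = 28.6%/12 = 2.38333% = 0.0238333.
Each month: B ← B·(1+r) − £635.18.
Month 1: interest £175.77; balance after payment £6,915.59.
Month 2: interest £164.82; balance after payment £6,445.23.
Month 3: interest £153.61; balance after payment £5,963.66.
Month 4: interest £142.13; balance after payment £5,470.62.
Month 5: interest £130.38; balance after payment £4,965.82.

£4,965.82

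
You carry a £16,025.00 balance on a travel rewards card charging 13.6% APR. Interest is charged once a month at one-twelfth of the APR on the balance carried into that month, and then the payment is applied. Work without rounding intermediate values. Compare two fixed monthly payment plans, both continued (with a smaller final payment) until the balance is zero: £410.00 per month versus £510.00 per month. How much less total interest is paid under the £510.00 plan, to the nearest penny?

£1,365.36

Monthly rate r = 13.6%/12 = 1.13333% = 0.0113333.
At £410.00/mo: n = ⌈−ln(1 − rB₀/P)/ln(1+r)⌉ = 52 payments (last £377.89); total interest = total paid − £16,025.00 = £5,262.89.
At £510.00/mo: 40 payments (last £32.53); total interest £3,897.53.
Interest saved = £5,262.89 − £3,897.53 = £1,365.36.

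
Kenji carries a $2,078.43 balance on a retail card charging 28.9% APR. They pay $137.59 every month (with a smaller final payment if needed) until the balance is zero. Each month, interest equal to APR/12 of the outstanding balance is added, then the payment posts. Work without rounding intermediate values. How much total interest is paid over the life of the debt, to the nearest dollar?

$536

Monthly rate r = 28.9%/12 = 2.40833% = 0.0240833.
Payoff takes n = ⌈−ln(1 − rB₀/P)/ln(1+r)⌉ = ⌈19.004⌉ = 20 payments; the last is $0.50.
Total paid = 19·$137.59 + $0.50 = $2,614.71.
Total interest = total paid − principal = $2,614.71 − $2,078.43 = $536.28.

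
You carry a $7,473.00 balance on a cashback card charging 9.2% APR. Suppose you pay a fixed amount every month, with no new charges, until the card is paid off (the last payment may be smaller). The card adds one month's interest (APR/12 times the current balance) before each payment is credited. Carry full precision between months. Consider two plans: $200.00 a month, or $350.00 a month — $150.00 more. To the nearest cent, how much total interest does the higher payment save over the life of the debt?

Monthly rate r = 9.2%/12 = 0.766667% = 0.00766667.
At $200.00/mo: n = ⌈−ln(1 − rB₀/P)/ln(1+r)⌉ = 45 payments (last $38.80); total interest = total paid − $7,473.00 = $1,365.80.
At $350.00/mo: 24 payments (last $142.40); total interest $719.40.
Interest saved = $1,365.80 − $719.40 = $646.40.

$646.40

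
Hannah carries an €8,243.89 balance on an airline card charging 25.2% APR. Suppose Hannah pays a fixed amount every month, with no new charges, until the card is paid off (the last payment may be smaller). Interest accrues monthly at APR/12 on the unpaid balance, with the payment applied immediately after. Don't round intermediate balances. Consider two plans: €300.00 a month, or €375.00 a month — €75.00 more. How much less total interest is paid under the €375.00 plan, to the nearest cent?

€1,248.45

Monthly rate r = 25.2%/12 = 2.1% = 0.021.
At €300.00/mo: n = ⌈−ln(1 − rB₀/P)/ln(1+r)⌉ = 42 payments (last €123.02); total interest = total paid − €8,243.89 = €4,179.13.
At €375.00/mo: 30 payments (last €299.57); total interest €2,930.68.
Interest saved = €4,179.13 − €2,930.68 = €1,248.45.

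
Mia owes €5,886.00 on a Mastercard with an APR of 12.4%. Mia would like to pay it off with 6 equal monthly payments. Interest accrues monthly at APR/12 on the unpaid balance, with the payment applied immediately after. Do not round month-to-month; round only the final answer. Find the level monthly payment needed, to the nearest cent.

Monthly rate r = 12.4%/12 = 1.03333% = 0.0103333.
Level-payment amortization: P = B₀·r / (1 − (1+r)^(−n)) = 5886.00·0.0103333 / (1 − 1.01033^(−6)).
Denominator 1 − (1+r)^(−6) = 0.059818048.
P = 60.822 / 0.059818048 ≈ 1016.78.

€1,016.78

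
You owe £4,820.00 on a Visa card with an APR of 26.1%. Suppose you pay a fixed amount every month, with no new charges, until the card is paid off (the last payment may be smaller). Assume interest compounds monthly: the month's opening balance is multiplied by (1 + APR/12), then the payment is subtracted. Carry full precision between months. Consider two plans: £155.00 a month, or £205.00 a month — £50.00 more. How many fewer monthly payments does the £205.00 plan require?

19 fewer payments

Monthly rate r = 26.1%/12 = 2.175% = 0.02175.
At £155.00/mo: n = ⌈−ln(1 − rB₀/P)/ln(1+r)⌉ = 53 payments (last £66.91); total interest = total paid − £4,820.00 = £3,306.91.
At £205.00/mo: 34 payments (last £58.90); total interest £2,003.90.
Payments saved = 53 − 34 = 19.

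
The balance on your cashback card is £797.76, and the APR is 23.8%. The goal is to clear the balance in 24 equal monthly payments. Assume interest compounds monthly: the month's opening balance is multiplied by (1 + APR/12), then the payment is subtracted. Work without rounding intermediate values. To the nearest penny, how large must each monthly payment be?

£42.10

Monthly rate r = 23.8%/12 = 1.98333% = 0.0198333.
Level-payment amortization: P = B₀·r / (1 − (1+r)^(−n)) = 797.76·0.0198333 / (1 − 1.01983^(−24)).
Denominator 1 − (1+r)^(−24) = 0.375835402.
P = 15.8222 / 0.375835402 ≈ 42.10.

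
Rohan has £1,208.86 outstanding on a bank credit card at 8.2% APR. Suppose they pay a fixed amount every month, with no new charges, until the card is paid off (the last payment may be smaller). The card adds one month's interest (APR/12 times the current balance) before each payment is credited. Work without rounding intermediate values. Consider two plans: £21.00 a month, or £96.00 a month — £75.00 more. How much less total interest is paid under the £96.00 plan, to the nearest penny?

Monthly rate r = 8.2%/12 = 0.683333% = 0.00683333.
At £21.00/mo: n = ⌈−ln(1 − rB₀/P)/ln(1+r)⌉ = 74 payments (last £8.29); total interest = total paid − £1,208.86 = £332.43.
At £96.00/mo: 14 payments (last £20.43); total interest £59.57.
Interest saved = £332.43 − £59.57 = £272.86.

£272.86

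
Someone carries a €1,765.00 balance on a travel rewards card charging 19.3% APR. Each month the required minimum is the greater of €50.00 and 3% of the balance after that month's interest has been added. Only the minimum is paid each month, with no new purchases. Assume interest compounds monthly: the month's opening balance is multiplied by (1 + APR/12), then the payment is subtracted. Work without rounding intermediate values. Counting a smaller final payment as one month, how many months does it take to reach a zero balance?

53 months

Monthly rate r = 19.3%/12 = 1.60833% = 0.0160833.
While 3% of the post-interest balance exceeds €50.00, each month B ← (B·(1+r))·(1 − 0.03), i.e. B shrinks by the factor (1+r)·0.97 = 0.9856.
This holds for months 1–6. Entering month 7 the balance is €1,617.90; 3% of the post-interest balance is now below €50.00, so the flat €50.00 minimum applies from here.
From month 7 a fixed €50.00 at rate r clears €1,617.90 in 47 more payments. Total: 6 + 47 = 53 months.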